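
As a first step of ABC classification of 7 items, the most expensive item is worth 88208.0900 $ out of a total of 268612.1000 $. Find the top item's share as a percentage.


Top item = 88208.0900
Total = 268612.1000
Percentage = 88208.0900 / 268612.1000 * 100 = 32.8385

32.8385%


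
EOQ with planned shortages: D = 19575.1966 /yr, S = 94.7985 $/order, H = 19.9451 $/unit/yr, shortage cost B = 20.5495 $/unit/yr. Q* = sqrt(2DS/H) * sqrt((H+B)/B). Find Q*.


sqrt(2DS/H) = 431.3707
sqrt((H+B)/B) = 1.4038
Q* = 431.3707 * 1.4038 = 605.5481

605.5481 units


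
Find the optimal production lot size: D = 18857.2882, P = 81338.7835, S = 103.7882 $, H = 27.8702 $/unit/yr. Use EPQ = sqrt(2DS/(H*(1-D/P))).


1 - D/P = 1 - 0.2318 = 0.7682
H*(1-D/P) = 21.4089
2DS = 3914327.9983
EPQ = sqrt(182836.7055) = 427.5941

427.5941 units


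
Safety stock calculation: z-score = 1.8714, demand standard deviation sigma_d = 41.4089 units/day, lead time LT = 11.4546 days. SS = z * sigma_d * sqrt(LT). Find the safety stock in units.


sqrt(LT) = sqrt(11.4546) = 3.3845
SS = 1.8714 * 41.4089 * 3.3845 = 262.2710

262.2710 units


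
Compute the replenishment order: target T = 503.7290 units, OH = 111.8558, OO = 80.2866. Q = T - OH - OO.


Inventory position = OH + OO = 111.8558 + 80.2866 = 192.1424
Q = 503.7290 - 192.1424 = 311.5866

311.5866 units


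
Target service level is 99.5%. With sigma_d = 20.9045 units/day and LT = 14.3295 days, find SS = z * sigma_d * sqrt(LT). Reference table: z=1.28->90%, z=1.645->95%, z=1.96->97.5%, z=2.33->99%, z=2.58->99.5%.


From the table, SL = 99.5% corresponds to z = 2.58
sqrt(LT) = sqrt(14.3295) = 3.7854
SS = 2.58 * 20.9045 * 3.7854 = 204.1620

204.1620 units


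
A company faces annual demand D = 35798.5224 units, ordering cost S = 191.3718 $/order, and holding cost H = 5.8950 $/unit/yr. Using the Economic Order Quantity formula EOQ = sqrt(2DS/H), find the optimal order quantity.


2*D*S = 2 * 35798.5224 * 191.3718 = 13701655.3381
2*D*S/H = 2324284.1964
EOQ = sqrt(2324284.1964) = 1524.5603

1524.5603 units


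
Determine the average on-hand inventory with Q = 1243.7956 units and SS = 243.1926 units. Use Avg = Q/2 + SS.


Q/2 = 621.8978
Avg = 621.8978 + 243.1926 = 865.0904

865.0904 units


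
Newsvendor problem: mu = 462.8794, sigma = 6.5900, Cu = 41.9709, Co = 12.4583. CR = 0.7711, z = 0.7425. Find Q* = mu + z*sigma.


CR = Cu/(Cu+Co) = 41.9709/(41.9709+12.4583) = 0.7711
z = 0.7425
Q* = 462.8794 + 0.7425 * 6.5900 = 467.7725

467.7725 units


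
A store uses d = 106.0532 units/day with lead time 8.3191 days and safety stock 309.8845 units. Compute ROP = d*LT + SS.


d*LT = 106.0532 * 8.3191 = 882.2672
ROP = 882.2672 + 309.8845 = 1192.1517

1192.1517 units


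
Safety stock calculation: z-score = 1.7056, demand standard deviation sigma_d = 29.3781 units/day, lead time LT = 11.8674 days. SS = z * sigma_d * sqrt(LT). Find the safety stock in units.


sqrt(LT) = sqrt(11.8674) = 3.4449
SS = 1.7056 * 29.3781 * 3.4449 = 172.6151

172.6151 units


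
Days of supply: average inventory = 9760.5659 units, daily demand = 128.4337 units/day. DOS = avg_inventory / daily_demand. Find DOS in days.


DOS = 9760.5659 / 128.4337 = 75.9969

75.9969 days


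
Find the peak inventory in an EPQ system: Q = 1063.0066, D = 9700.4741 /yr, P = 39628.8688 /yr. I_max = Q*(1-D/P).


D/P = 0.2448
1 - D/P = 0.7552
I_max = 1063.0066 * 0.7552 = 802.8006

802.8006 units


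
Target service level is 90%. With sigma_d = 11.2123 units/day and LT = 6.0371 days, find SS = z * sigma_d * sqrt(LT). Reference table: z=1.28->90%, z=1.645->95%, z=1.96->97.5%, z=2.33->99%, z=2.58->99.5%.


From the table, SL = 90% corresponds to z = 1.28
sqrt(LT) = sqrt(6.0371) = 2.4571
SS = 1.28 * 11.2123 * 2.4571 = 35.2630

35.2630 units


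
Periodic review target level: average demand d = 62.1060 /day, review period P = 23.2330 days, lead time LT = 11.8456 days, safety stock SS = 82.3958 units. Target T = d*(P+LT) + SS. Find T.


P + LT = 35.0786
d*(P+LT) = 62.1060 * 35.0786 = 2178.5915
T = 2178.5915 + 82.3958 = 2260.9873

2260.9873 units


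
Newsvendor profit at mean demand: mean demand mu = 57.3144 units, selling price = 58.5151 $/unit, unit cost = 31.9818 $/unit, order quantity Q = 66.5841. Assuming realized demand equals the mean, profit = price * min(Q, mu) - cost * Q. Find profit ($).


Sales at mu = min(66.5841, 57.3144) = 57.3144
Revenue = 58.5151 * 57.3144 = 3353.7578
Total cost = 31.9818 * 66.5841 = 2129.4794
Profit = 3353.7578 - 2129.4794 = 1224.2785

1224.2785 $


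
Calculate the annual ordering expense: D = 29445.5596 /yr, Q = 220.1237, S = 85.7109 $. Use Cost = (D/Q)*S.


Number of orders = D/Q = 133.7682
Cost = 133.7682 * 85.7109 = 11465.3961

11465.3961 $/yr


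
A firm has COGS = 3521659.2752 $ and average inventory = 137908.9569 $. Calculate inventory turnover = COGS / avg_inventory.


Turnover = 3521659.2752 / 137908.9569 = 25.5361

25.5361


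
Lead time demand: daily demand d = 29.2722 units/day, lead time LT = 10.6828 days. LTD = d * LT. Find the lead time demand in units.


LTD = 29.2722 * 10.6828 = 312.7091

312.7091 units


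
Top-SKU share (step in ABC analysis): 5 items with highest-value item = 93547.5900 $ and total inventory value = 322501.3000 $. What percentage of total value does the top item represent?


Top item = 93547.5900
Total = 322501.3000
Percentage = 93547.5900 / 322501.3000 * 100 = 29.0069

29.0069%


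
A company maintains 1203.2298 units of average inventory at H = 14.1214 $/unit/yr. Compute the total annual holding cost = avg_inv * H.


Cost = 1203.2298 * 14.1214 = 16991.2893

16991.2893 $/yr


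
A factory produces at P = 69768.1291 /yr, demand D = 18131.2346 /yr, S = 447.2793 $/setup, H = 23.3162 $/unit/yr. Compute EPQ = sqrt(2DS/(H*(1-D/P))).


1 - D/P = 1 - 0.2599 = 0.7401
H*(1-D/P) = 17.2568
2DS = 16219451.8400
EPQ = sqrt(939886.3930) = 969.4774

969.4774 units


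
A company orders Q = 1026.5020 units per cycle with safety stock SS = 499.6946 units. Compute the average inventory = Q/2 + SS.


Q/2 = 513.2510
Avg = 513.2510 + 499.6946 = 1012.9456

1012.9456 units


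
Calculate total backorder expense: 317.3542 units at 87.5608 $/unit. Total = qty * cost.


Total = 317.3542 * 87.5608 = 27787.7876

27787.7876 $


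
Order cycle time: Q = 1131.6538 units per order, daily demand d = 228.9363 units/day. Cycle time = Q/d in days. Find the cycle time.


Cycle = 1131.6538 / 228.9363 = 4.9431

4.9431 days


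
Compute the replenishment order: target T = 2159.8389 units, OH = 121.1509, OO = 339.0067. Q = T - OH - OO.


Inventory position = OH + OO = 121.1509 + 339.0067 = 460.1576
Q = 2159.8389 - 460.1576 = 1699.6813

1699.6813 units


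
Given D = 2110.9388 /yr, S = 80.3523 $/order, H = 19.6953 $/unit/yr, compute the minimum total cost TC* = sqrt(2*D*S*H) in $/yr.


2*D*S*H = 6681385.8203
TC* = sqrt(6681385.8203) = 2584.8377

2584.8377 $/yr


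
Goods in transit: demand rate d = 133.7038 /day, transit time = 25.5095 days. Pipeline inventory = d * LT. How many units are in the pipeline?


Pipeline = 133.7038 * 25.5095 = 3410.7171

3410.7171 units


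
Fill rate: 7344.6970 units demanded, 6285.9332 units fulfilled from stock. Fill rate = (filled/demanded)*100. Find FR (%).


FR = 6285.9332 / 7344.6970 * 100 = 85.5846

85.5846%


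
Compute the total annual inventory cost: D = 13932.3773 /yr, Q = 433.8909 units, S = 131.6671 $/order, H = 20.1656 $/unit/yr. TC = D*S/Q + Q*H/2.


Ordering cost = D*S/Q = 4227.8732
Holding cost = Q*H/2 = 4374.8352
TC = 4227.8732 + 4374.8352 = 8602.7084

8602.7084 $/yr


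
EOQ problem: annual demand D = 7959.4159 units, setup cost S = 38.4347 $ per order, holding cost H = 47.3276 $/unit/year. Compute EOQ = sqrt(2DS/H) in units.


2*D*S = 2 * 7959.4159 * 38.4347 = 611835.5246
2*D*S/H = 12927.6685
EOQ = sqrt(12927.6685) = 113.6999

113.6999 units


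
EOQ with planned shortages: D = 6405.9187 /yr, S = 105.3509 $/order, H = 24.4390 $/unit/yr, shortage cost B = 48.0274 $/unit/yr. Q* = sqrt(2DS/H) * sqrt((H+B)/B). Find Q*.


sqrt(2DS/H) = 235.0083
sqrt((H+B)/B) = 1.2284
Q* = 235.0083 * 1.2284 = 288.6735

288.6735 units


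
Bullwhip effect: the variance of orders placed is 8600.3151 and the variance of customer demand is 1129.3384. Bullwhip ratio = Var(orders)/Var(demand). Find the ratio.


BW = 8600.3151 / 1129.3384 = 7.6154

7.6154


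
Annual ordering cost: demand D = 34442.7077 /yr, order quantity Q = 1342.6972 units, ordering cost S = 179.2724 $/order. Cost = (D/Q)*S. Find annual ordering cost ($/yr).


Number of orders = D/Q = 25.6519
Cost = 25.6519 * 179.2724 = 4598.6741

4598.6741 $/yr


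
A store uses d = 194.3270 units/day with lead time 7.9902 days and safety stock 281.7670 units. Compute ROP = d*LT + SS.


d*LT = 194.3270 * 7.9902 = 1552.7116
ROP = 1552.7116 + 281.7670 = 1834.4786

1834.4786 units


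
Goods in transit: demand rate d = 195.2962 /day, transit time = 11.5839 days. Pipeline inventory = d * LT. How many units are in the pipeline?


Pipeline = 195.2962 * 11.5839 = 2262.2917

2262.2917 units


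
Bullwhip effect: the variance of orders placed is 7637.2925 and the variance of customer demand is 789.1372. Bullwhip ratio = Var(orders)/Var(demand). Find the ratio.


BW = 7637.2925 / 789.1372 = 9.6780

9.6780


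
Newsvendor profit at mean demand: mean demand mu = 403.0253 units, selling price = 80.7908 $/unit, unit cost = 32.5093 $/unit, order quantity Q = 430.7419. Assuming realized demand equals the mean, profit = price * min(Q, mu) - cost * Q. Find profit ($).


Sales at mu = min(430.7419, 403.0253) = 403.0253
Revenue = 80.7908 * 403.0253 = 32560.7364
Total cost = 32.5093 * 430.7419 = 14003.1176
Profit = 32560.7364 - 14003.1176 = 18557.6188

18557.6188 $


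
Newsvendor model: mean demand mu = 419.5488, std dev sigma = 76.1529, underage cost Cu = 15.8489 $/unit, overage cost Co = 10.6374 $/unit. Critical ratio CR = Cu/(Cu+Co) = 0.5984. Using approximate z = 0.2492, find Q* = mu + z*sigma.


CR = Cu/(Cu+Co) = 15.8489/(15.8489+10.6374) = 0.5984
z = 0.2492
Q* = 419.5488 + 0.2492 * 76.1529 = 438.5261

438.5261 units


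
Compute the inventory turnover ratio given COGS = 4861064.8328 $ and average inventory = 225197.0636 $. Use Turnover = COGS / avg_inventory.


Turnover = 4861064.8328 / 225197.0636 = 21.5858

21.5858


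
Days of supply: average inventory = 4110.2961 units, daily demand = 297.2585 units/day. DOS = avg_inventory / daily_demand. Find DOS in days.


DOS = 4110.2961 / 297.2585 = 13.8273

13.8273 days


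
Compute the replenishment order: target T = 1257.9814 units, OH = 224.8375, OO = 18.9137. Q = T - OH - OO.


Inventory position = OH + OO = 224.8375 + 18.9137 = 243.7512
Q = 1257.9814 - 243.7512 = 1014.2302

1014.2302 units


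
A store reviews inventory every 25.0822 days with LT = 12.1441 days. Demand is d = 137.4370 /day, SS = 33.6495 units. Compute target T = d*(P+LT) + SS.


P + LT = 37.2263
d*(P+LT) = 137.4370 * 37.2263 = 5116.2710
T = 5116.2710 + 33.6495 = 5149.9205

5149.9205 units


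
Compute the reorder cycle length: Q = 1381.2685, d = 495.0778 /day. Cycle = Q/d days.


Cycle = 1381.2685 / 495.0778 = 2.7900

2.7900 days


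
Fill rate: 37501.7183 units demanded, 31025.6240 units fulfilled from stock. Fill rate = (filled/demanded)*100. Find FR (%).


FR = 31025.6240 / 37501.7183 * 100 = 82.7312

82.7312%


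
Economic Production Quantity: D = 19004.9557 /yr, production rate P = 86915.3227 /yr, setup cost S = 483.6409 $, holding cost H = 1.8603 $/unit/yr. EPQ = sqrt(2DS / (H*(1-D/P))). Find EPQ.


1 - D/P = 1 - 0.2187 = 0.7813
H*(1-D/P) = 1.4535
2DS = 18383147.7584
EPQ = sqrt(12647280.8091) = 3556.3016

3556.3016 units


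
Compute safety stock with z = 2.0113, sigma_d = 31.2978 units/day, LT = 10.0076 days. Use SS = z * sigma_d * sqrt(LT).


sqrt(LT) = sqrt(10.0076) = 3.1635
SS = 2.0113 * 31.2978 * 3.1635 = 199.1387

199.1387 units


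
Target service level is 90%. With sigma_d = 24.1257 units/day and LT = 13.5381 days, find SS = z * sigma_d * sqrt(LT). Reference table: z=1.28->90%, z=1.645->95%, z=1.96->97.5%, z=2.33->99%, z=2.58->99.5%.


From the table, SL = 90% corresponds to z = 1.28
sqrt(LT) = sqrt(13.5381) = 3.6794
SS = 1.28 * 24.1257 * 3.6794 = 113.6237

113.6237 units


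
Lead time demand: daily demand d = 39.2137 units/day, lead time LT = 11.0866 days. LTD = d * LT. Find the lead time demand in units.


LTD = 39.2137 * 11.0866 = 434.7466

434.7466 units


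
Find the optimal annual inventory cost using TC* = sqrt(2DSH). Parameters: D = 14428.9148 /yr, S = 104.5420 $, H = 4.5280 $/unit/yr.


2*D*S*H = 13660320.4454
TC* = sqrt(13660320.4454) = 3695.9871

3695.9871 $/yr


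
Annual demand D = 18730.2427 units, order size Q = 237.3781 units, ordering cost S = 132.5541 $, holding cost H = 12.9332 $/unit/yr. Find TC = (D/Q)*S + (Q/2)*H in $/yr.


Ordering cost = D*S/Q = 10459.1387
Holding cost = Q*H/2 = 1535.0292
TC = 10459.1387 + 1535.0292 = 11994.1679

11994.1679 $/yr


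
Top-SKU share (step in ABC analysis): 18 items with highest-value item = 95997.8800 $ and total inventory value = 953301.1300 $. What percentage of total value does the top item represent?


Top item = 95997.8800
Total = 953301.1300
Percentage = 95997.8800 / 953301.1300 * 100 = 10.0700

10.0700%


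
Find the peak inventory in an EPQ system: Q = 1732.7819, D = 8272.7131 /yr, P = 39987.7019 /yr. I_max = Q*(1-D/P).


D/P = 0.2069
1 - D/P = 0.7931
I_max = 1732.7819 * 0.7931 = 1374.3015

1374.3015 units


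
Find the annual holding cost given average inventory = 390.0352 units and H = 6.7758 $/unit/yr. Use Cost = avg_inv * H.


Cost = 390.0352 * 6.7758 = 2642.8005

2642.8005 $/yr


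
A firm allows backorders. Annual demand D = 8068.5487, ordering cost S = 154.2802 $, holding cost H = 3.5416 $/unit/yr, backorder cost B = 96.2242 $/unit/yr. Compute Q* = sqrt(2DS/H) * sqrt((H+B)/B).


sqrt(2DS/H) = 838.4324
sqrt((H+B)/B) = 1.0182
Q* = 838.4324 * 1.0182 = 853.7225

853.7225 units


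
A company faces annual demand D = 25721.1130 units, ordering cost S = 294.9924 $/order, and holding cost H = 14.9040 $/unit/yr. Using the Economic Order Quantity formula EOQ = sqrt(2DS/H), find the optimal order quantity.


2*D*S = 2 * 25721.1130 * 294.9924 = 15175065.7091
2*D*S/H = 1018187.4469
EOQ = sqrt(1018187.4469) = 1009.0527

1009.0527 units


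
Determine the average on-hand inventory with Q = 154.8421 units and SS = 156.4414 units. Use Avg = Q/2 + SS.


Q/2 = 77.4210
Avg = 77.4210 + 156.4414 = 233.8624

233.8624 units


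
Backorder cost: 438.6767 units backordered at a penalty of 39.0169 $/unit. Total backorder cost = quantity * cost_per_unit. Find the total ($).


Total = 438.6767 * 39.0169 = 17115.8049

17115.8049 $


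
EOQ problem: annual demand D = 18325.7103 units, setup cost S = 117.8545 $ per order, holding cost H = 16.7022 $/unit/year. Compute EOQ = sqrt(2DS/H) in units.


2*D*S = 2 * 18325.7103 * 117.8545 = 4319534.8491
2*D*S/H = 258620.7116
EOQ = sqrt(258620.7116) = 508.5476

508.5476 units


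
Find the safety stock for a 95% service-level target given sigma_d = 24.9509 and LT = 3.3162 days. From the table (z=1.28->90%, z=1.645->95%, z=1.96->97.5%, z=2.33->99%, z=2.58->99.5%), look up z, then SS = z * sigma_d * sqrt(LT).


From the table, SL = 95% corresponds to z = 1.645
sqrt(LT) = sqrt(3.3162) = 1.8210
SS = 1.645 * 24.9509 * 1.8210 = 74.7433

74.7433 units


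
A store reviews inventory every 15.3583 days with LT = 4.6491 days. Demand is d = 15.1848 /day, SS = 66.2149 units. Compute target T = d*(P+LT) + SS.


P + LT = 20.0074
d*(P+LT) = 15.1848 * 20.0074 = 303.8084
T = 303.8084 + 66.2149 = 370.0233

370.0233 units


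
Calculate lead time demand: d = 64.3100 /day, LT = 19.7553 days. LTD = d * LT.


LTD = 64.3100 * 19.7553 = 1270.4633

1270.4633 units


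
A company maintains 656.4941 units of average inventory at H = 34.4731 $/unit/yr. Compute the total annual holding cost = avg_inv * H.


Cost = 656.4941 * 34.4731 = 22631.3868

22631.3868 $/yr


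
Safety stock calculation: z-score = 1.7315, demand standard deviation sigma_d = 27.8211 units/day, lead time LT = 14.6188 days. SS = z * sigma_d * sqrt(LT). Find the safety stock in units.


sqrt(LT) = sqrt(14.6188) = 3.8235
SS = 1.7315 * 27.8211 * 3.8235 = 184.1843

184.1843 units


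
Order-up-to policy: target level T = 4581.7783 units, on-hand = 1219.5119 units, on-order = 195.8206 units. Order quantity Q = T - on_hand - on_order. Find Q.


Inventory position = OH + OO = 1219.5119 + 195.8206 = 1415.3325
Q = 4581.7783 - 1415.3325 = 3166.4458

3166.4458 units


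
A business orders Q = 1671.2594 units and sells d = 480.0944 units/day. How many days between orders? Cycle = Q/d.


Cycle = 1671.2594 / 480.0944 = 3.4811

3.4811 days


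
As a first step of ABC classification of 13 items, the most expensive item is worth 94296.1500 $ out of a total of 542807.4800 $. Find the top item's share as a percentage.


Top item = 94296.1500
Total = 542807.4800
Percentage = 94296.1500 / 542807.4800 * 100 = 17.3719

17.3719%


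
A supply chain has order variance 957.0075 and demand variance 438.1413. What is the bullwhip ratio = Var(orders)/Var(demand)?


BW = 957.0075 / 438.1413 = 2.1842

2.1842


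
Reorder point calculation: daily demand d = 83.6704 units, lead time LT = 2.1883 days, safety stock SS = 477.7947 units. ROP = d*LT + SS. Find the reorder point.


d*LT = 83.6704 * 2.1883 = 183.0959
ROP = 183.0959 + 477.7947 = 660.8906

660.8906 units


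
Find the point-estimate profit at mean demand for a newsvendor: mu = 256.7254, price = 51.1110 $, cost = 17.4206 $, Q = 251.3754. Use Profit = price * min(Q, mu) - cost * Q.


Sales at mu = min(251.3754, 256.7254) = 251.3754
Revenue = 51.1110 * 251.3754 = 12848.0481
Total cost = 17.4206 * 251.3754 = 4379.1103
Profit = 12848.0481 - 4379.1103 = 8468.9378

8468.9378 $


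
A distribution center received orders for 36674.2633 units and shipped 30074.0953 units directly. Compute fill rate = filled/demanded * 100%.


FR = 30074.0953 / 36674.2633 * 100 = 82.0033

82.0033%


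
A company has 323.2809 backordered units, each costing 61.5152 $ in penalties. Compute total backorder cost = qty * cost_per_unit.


Total = 323.2809 * 61.5152 = 19886.6892

19886.6892 $


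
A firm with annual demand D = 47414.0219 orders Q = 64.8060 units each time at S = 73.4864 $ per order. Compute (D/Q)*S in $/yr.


Number of orders = D/Q = 731.6301
Cost = 731.6301 * 73.4864 = 53764.8640

53764.8640 $/yr


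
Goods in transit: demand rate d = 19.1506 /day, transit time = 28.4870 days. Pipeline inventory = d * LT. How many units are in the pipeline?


Pipeline = 19.1506 * 28.4870 = 545.5431

545.5431 units


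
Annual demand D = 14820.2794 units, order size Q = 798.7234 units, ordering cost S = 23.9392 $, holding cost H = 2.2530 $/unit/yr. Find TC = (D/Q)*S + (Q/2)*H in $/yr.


Ordering cost = D*S/Q = 444.1909
Holding cost = Q*H/2 = 899.7619
TC = 444.1909 + 899.7619 = 1343.9528

1343.9528 $/yr


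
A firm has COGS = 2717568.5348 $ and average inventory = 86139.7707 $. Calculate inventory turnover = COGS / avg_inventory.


Turnover = 2717568.5348 / 86139.7707 = 31.5484

31.5484


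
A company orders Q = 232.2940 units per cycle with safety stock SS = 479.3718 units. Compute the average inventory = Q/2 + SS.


Q/2 = 116.1470
Avg = 116.1470 + 479.3718 = 595.5188

595.5188 units


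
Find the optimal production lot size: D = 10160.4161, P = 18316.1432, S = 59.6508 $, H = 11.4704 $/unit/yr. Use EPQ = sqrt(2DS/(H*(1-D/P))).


1 - D/P = 1 - 0.5547 = 0.4453
H*(1-D/P) = 5.1075
2DS = 1212153.8974
EPQ = sqrt(237328.8551) = 487.1641

487.1641 units


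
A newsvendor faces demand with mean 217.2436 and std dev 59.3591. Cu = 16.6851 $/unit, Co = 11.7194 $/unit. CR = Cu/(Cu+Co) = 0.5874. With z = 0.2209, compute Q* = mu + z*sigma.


CR = Cu/(Cu+Co) = 16.6851/(16.6851+11.7194) = 0.5874
z = 0.2209
Q* = 217.2436 + 0.2209 * 59.3591 = 230.3560

230.3560 units


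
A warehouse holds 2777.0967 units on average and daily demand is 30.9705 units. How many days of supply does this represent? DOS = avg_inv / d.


DOS = 2777.0967 / 30.9705 = 89.6691

89.6691 days


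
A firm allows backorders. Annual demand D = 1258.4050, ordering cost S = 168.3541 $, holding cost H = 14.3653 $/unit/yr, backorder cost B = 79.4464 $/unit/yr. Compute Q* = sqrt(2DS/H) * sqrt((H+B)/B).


sqrt(2DS/H) = 171.7433
sqrt((H+B)/B) = 1.0867
Q* = 171.7433 * 1.0867 = 186.6256

186.6256 units


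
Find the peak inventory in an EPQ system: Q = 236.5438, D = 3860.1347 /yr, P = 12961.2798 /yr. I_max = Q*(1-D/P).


D/P = 0.2978
1 - D/P = 0.7022
I_max = 236.5438 * 0.7022 = 166.0962

166.0962 units


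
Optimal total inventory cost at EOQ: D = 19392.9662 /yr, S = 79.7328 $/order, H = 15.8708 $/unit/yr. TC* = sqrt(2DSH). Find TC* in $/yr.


2*D*S*H = 49080623.4338
TC* = sqrt(49080623.4338) = 7005.7564

7005.7564 $/yr


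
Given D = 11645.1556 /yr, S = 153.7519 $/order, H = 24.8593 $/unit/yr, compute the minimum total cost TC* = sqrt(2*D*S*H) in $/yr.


2*D*S*H = 89019403.1703
TC* = sqrt(89019403.1703) = 9435.0094

9435.0094 $/yr


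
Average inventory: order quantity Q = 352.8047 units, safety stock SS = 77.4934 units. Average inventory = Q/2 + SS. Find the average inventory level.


Q/2 = 176.4024
Avg = 176.4024 + 77.4934 = 253.8958

253.8958 units


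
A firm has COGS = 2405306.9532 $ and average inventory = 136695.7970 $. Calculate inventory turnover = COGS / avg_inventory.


Turnover = 2405306.9532 / 136695.7970 = 17.5961

17.5961


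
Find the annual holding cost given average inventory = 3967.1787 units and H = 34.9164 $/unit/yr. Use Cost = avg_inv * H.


Cost = 3967.1787 * 34.9164 = 138519.5984

138519.5984 $/yr


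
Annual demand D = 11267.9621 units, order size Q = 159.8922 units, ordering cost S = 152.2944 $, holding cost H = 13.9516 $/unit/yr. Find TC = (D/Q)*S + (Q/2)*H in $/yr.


Ordering cost = D*S/Q = 10732.5281
Holding cost = Q*H/2 = 1115.3760
TC = 10732.5281 + 1115.3760 = 11847.9041

11847.9041 $/yr


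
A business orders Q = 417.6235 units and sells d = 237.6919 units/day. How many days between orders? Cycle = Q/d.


Cycle = 417.6235 / 237.6919 = 1.7570

1.7570 days


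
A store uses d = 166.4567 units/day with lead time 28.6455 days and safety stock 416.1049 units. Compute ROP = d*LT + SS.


d*LT = 166.4567 * 28.6455 = 4768.2354
ROP = 4768.2354 + 416.1049 = 5184.3403

5184.3403 units


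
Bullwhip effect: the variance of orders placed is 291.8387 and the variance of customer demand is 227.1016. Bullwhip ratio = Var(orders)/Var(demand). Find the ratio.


BW = 291.8387 / 227.1016 = 1.2851

1.2851


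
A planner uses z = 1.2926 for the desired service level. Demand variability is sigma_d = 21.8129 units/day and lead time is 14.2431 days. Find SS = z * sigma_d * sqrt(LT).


sqrt(LT) = sqrt(14.2431) = 3.7740
SS = 1.2926 * 21.8129 * 3.7740 = 106.4094

106.4094 units


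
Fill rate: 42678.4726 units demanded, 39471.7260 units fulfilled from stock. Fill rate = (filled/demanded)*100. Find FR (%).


FR = 39471.7260 / 42678.4726 * 100 = 92.4863

92.4863%


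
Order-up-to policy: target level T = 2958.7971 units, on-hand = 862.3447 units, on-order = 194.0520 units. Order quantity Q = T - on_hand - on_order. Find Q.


Inventory position = OH + OO = 862.3447 + 194.0520 = 1056.3967
Q = 2958.7971 - 1056.3967 = 1902.4004

1902.4004 units


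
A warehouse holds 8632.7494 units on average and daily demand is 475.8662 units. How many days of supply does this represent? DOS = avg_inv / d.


DOS = 8632.7494 / 475.8662 = 18.1411

18.1411 days


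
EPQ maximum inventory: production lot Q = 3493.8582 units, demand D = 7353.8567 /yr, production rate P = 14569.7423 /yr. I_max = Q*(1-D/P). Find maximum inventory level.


D/P = 0.5047
1 - D/P = 0.4953
I_max = 3493.8582 * 0.4953 = 1730.3862

1730.3862 units


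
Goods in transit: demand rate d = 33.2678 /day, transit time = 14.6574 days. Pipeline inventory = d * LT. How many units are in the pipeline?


Pipeline = 33.2678 * 14.6574 = 487.6195

487.6195 units


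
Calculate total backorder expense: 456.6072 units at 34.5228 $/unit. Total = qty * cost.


Total = 456.6072 * 34.5228 = 15763.3590

15763.3590 $


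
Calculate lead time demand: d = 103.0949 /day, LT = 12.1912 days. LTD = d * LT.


LTD = 103.0949 * 12.1912 = 1256.8505

1256.8505 units


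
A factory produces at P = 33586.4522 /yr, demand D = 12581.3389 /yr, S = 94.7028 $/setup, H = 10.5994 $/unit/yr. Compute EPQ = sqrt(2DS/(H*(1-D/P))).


1 - D/P = 1 - 0.3746 = 0.6254
H*(1-D/P) = 6.6289
2DS = 2382976.0432
EPQ = sqrt(359482.2878) = 599.5684

599.5684 units


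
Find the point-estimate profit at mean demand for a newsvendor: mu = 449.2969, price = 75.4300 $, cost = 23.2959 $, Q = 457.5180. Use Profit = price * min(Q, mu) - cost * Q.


Sales at mu = min(457.5180, 449.2969) = 449.2969
Revenue = 75.4300 * 449.2969 = 33890.4652
Total cost = 23.2959 * 457.5180 = 10658.2936
Profit = 33890.4652 - 10658.2936 = 23232.1716

23232.1716 $


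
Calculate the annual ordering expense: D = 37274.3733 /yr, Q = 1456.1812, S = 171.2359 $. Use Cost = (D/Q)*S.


Number of orders = D/Q = 25.5973
Cost = 25.5973 * 171.2359 = 4383.1845

4383.1845 $/yr


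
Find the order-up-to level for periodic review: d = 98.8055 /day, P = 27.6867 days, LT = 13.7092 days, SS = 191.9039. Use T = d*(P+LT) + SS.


P + LT = 41.3959
d*(P+LT) = 98.8055 * 41.3959 = 4090.1426
T = 4090.1426 + 191.9039 = 4282.0465

4282.0465 units


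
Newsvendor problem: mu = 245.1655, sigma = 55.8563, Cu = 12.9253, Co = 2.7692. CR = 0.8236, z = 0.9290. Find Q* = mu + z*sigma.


CR = Cu/(Cu+Co) = 12.9253/(12.9253+2.7692) = 0.8236
z = 0.9290
Q* = 245.1655 + 0.9290 * 55.8563 = 297.0560

297.0560 units


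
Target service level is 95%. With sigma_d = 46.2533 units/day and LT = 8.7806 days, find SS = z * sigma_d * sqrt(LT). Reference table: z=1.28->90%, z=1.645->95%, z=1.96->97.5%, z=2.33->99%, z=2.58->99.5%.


From the table, SL = 95% corresponds to z = 1.645
sqrt(LT) = sqrt(8.7806) = 2.9632
SS = 1.645 * 46.2533 * 2.9632 = 225.4606

225.4606 units


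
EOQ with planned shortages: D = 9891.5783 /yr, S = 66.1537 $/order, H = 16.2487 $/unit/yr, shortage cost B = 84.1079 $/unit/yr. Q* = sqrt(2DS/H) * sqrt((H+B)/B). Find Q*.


sqrt(2DS/H) = 283.8021
sqrt((H+B)/B) = 1.0923
Q* = 283.8021 * 1.0923 = 310.0060

310.0060 units


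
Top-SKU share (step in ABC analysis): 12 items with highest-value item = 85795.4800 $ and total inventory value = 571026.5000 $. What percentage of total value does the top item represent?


Top item = 85795.4800
Total = 571026.5000
Percentage = 85795.4800 / 571026.5000 * 100 = 15.0248

15.0248%


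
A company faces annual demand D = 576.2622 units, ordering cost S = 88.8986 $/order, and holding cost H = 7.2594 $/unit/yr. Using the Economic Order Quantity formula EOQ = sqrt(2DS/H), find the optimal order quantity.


2*D*S = 2 * 576.2622 * 88.8986 = 102457.8056
2*D*S/H = 14113.8118
EOQ = sqrt(14113.8118) = 118.8016

118.8016 units


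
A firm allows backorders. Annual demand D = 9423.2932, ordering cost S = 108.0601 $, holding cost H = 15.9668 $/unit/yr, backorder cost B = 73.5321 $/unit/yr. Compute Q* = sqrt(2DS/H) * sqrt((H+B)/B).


sqrt(2DS/H) = 357.1413
sqrt((H+B)/B) = 1.1032
Q* = 357.1413 * 1.1032 = 394.0129

394.0129 units


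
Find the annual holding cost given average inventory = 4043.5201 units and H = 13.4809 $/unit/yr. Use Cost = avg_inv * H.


Cost = 4043.5201 * 13.4809 = 54510.2901

54510.2901 $/yr


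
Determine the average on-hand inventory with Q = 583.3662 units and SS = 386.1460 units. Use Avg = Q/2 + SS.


Q/2 = 291.6831
Avg = 291.6831 + 386.1460 = 677.8291

677.8291 units


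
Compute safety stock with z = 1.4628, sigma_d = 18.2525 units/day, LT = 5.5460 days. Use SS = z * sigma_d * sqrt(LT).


sqrt(LT) = sqrt(5.5460) = 2.3550
SS = 1.4628 * 18.2525 * 2.3550 = 62.8778

62.8778 units


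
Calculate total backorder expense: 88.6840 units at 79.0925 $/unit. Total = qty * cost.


Total = 88.6840 * 79.0925 = 7014.2393

7014.2393 $


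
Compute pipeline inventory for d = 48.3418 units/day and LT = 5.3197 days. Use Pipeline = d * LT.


Pipeline = 48.3418 * 5.3197 = 257.1639

257.1639 units


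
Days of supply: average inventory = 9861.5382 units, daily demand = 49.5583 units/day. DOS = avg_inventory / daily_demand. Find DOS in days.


DOS = 9861.5382 / 49.5583 = 198.9886

198.9886 days


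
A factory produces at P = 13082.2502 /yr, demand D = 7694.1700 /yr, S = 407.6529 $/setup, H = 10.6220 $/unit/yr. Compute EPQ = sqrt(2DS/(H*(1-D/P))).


1 - D/P = 1 - 0.5881 = 0.4119
H*(1-D/P) = 4.3748
2DS = 6273101.4272
EPQ = sqrt(1433918.3147) = 1197.4633

1197.4633 units


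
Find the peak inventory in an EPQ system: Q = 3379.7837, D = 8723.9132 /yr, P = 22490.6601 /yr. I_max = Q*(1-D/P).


D/P = 0.3879
1 - D/P = 0.6121
I_max = 3379.7837 * 0.6121 = 2068.7977

2068.7977 units


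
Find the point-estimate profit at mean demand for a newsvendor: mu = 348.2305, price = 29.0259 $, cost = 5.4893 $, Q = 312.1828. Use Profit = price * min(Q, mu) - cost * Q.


Sales at mu = min(312.1828, 348.2305) = 312.1828
Revenue = 29.0259 * 312.1828 = 9061.3867
Total cost = 5.4893 * 312.1828 = 1713.6650
Profit = 9061.3867 - 1713.6650 = 7347.7217

7347.7217 $


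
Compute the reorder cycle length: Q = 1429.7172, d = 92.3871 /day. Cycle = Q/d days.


Cycle = 1429.7172 / 92.3871 = 15.4753

15.4753 days


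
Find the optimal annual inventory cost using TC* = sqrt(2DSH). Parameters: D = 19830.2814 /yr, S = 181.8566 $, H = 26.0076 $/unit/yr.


2*D*S*H = 187580727.9941
TC* = sqrt(187580727.9941) = 13696.0114

13696.0114 $/yr


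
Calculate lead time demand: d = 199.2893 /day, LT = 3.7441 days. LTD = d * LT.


LTD = 199.2893 * 3.7441 = 746.1591

746.1591 units


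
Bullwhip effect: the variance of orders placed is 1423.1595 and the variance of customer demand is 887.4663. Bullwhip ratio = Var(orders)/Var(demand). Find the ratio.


BW = 1423.1595 / 887.4663 = 1.6036

1.6036


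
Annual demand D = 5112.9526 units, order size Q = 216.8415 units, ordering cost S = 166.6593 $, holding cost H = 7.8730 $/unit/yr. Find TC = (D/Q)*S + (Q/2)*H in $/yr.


Ordering cost = D*S/Q = 3929.6957
Holding cost = Q*H/2 = 853.5966
TC = 3929.6957 + 853.5966 = 4783.2922

4783.2922 $/yr


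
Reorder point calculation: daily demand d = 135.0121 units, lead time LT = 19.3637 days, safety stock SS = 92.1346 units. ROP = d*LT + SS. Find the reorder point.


d*LT = 135.0121 * 19.3637 = 2614.3338
ROP = 2614.3338 + 92.1346 = 2706.4684

2706.4684 units


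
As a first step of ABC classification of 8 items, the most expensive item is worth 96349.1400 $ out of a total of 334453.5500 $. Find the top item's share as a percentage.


Top item = 96349.1400
Total = 334453.5500
Percentage = 96349.1400 / 334453.5500 * 100 = 28.8079

28.8079%


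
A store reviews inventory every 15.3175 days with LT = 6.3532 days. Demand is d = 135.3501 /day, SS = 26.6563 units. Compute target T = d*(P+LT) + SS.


P + LT = 21.6707
d*(P+LT) = 135.3501 * 21.6707 = 2933.1314
T = 2933.1314 + 26.6563 = 2959.7877

2959.7877 units


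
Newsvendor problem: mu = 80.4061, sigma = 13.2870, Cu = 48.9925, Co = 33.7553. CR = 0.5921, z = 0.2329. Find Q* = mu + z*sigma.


CR = Cu/(Cu+Co) = 48.9925/(48.9925+33.7553) = 0.5921
z = 0.2329
Q* = 80.4061 + 0.2329 * 13.2870 = 83.5006

83.5006 units


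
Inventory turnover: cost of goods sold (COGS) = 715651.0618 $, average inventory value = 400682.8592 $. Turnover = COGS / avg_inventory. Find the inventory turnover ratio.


Turnover = 715651.0618 / 400682.8592 = 1.7861

1.7861


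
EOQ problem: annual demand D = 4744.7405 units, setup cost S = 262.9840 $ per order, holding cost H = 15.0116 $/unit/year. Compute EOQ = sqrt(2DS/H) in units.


2*D*S = 2 * 4744.7405 * 262.9840 = 2495581.6713
2*D*S/H = 166243.5497
EOQ = sqrt(166243.5497) = 407.7298

407.7298 units


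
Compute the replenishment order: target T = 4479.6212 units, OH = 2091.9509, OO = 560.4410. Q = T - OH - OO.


Inventory position = OH + OO = 2091.9509 + 560.4410 = 2652.3919
Q = 4479.6212 - 2652.3919 = 1827.2293

1827.2293 units


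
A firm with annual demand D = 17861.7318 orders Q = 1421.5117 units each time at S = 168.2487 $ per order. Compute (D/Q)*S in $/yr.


Number of orders = D/Q = 12.5653
Cost = 12.5653 * 168.2487 = 2114.0967

2114.0967 $/yr


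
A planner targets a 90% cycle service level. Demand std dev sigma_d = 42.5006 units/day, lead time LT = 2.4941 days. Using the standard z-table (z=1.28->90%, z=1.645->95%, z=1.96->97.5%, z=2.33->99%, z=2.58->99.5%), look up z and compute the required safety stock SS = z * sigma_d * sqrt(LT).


From the table, SL = 90% corresponds to z = 1.28
sqrt(LT) = sqrt(2.4941) = 1.5793
SS = 1.28 * 42.5006 * 1.5793 = 85.9136

85.9136 units


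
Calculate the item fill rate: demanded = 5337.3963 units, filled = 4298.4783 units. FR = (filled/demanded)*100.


FR = 4298.4783 / 5337.3963 * 100 = 80.5351

80.5351%


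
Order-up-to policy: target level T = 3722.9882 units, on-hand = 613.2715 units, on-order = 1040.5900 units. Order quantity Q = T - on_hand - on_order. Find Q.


Inventory position = OH + OO = 613.2715 + 1040.5900 = 1653.8615
Q = 3722.9882 - 1653.8615 = 2069.1267

2069.1267 units


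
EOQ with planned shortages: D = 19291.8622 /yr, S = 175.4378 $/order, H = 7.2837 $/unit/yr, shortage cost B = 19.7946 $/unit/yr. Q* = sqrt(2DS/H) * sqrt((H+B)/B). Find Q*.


sqrt(2DS/H) = 964.0235
sqrt((H+B)/B) = 1.1696
Q* = 964.0235 * 1.1696 = 1127.5219

1127.5219 units


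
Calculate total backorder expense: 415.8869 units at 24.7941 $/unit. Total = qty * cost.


Total = 415.8869 * 24.7941 = 10311.5414

10311.5414 $


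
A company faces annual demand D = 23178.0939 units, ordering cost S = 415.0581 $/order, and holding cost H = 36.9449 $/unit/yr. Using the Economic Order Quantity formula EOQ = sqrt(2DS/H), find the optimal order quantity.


2*D*S = 2 * 23178.0939 * 415.0581 = 19240511.2315
2*D*S/H = 520789.3710
EOQ = sqrt(520789.3710) = 721.6574

721.6574 units


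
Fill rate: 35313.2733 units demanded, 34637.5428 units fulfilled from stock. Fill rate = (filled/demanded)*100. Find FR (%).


FR = 34637.5428 / 35313.2733 * 100 = 98.0865

98.0865%


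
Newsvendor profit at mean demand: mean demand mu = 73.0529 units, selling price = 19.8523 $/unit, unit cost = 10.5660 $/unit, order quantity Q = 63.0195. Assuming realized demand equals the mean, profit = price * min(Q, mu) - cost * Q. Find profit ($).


Sales at mu = min(63.0195, 73.0529) = 63.0195
Revenue = 19.8523 * 63.0195 = 1251.0820
Total cost = 10.5660 * 63.0195 = 665.8640
Profit = 1251.0820 - 665.8640 = 585.2180

585.2180 $


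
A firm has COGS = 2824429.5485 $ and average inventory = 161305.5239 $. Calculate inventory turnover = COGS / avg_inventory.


Turnover = 2824429.5485 / 161305.5239 = 17.5098

17.5098


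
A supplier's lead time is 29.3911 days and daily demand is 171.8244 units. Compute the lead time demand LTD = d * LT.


LTD = 171.8244 * 29.3911 = 5050.1081

5050.1081 units


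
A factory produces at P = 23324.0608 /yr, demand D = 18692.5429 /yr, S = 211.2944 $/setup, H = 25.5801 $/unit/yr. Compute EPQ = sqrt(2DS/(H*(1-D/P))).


1 - D/P = 1 - 0.8014 = 0.1986
H*(1-D/P) = 5.0795
2DS = 7899259.2731
EPQ = sqrt(1555123.7311) = 1247.0460

1247.0460 units


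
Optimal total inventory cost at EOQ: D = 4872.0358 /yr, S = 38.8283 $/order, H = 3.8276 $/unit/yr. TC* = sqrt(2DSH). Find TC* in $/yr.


2*D*S*H = 1448156.1365
TC* = sqrt(1448156.1365) = 1203.3936

1203.3936 $/yr


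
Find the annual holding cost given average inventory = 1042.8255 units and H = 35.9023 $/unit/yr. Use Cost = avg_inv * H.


Cost = 1042.8255 * 35.9023 = 37439.8339

37439.8339 $/yr


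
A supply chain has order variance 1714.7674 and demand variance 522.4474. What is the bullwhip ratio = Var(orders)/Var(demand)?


BW = 1714.7674 / 522.4474 = 3.2822

3.2822


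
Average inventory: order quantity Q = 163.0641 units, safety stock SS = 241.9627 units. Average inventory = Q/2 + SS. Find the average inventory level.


Q/2 = 81.5320
Avg = 81.5320 + 241.9627 = 323.4948

323.4948 units


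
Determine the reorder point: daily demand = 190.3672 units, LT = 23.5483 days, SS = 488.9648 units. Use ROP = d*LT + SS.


d*LT = 190.3672 * 23.5483 = 4482.8239
ROP = 4482.8239 + 488.9648 = 4971.7887

4971.7887 units


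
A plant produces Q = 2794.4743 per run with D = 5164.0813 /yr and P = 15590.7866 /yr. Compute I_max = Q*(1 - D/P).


D/P = 0.3312
1 - D/P = 0.6688
I_max = 2794.4743 * 0.6688 = 1868.8704

1868.8704 units


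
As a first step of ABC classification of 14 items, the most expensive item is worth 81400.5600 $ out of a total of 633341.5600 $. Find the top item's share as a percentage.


Top item = 81400.5600
Total = 633341.5600
Percentage = 81400.5600 / 633341.5600 * 100 = 12.8526

12.8526%


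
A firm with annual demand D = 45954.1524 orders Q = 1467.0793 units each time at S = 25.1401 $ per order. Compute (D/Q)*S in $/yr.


Number of orders = D/Q = 31.3236
Cost = 31.3236 * 25.1401 = 787.4775

787.4775 $/yr


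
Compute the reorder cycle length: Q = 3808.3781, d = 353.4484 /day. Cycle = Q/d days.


Cycle = 3808.3781 / 353.4484 = 10.7749

10.7749 days


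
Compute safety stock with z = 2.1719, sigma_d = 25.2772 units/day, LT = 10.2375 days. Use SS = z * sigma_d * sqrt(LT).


sqrt(LT) = sqrt(10.2375) = 3.1996
SS = 2.1719 * 25.2772 * 3.1996 = 175.6571

175.6571 units


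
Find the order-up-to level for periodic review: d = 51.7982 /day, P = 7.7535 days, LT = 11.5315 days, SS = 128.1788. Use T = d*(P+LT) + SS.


P + LT = 19.2850
d*(P+LT) = 51.7982 * 19.2850 = 998.9283
T = 998.9283 + 128.1788 = 1127.1071

1127.1071 units


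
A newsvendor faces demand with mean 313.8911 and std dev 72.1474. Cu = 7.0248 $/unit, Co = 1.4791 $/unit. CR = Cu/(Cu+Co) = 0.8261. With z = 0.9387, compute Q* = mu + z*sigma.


CR = Cu/(Cu+Co) = 7.0248/(7.0248+1.4791) = 0.8261
z = 0.9387
Q* = 313.8911 + 0.9387 * 72.1474 = 381.6159

381.6159 units


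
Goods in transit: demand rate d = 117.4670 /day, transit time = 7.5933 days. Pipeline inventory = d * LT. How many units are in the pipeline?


Pipeline = 117.4670 * 7.5933 = 891.9622

891.9622 units


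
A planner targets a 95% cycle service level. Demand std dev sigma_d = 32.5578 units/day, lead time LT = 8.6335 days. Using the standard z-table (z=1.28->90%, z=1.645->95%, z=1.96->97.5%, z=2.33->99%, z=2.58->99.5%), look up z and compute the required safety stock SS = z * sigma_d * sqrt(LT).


From the table, SL = 95% corresponds to z = 1.645
sqrt(LT) = sqrt(8.6335) = 2.9383
SS = 1.645 * 32.5578 * 2.9383 = 157.3673

157.3673 units


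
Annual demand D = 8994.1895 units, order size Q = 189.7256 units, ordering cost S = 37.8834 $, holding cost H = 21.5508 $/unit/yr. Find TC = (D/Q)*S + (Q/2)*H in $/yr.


Ordering cost = D*S/Q = 1795.9120
Holding cost = Q*H/2 = 2044.3692
TC = 1795.9120 + 2044.3692 = 3840.2812

3840.2812 $/yr


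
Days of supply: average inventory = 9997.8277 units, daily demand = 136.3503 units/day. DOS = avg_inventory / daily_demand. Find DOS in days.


DOS = 9997.8277 / 136.3503 = 73.3246

73.3246 days


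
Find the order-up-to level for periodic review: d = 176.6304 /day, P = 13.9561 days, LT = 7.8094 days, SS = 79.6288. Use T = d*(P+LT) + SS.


P + LT = 21.7655
d*(P+LT) = 176.6304 * 21.7655 = 3844.4490
T = 3844.4490 + 79.6288 = 3924.0778

3924.0778 units
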